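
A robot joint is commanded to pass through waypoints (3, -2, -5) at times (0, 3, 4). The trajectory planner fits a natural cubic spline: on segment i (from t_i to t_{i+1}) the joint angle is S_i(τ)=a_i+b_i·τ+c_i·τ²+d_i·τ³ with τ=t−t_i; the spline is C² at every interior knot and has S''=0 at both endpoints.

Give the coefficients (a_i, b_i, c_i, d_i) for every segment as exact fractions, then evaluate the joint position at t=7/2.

  seg 0: a=3 b=-7/6 c=0 d=-1/18
  seg 1: a=-2 b=-8/3 c=-1/2 d=1/6
S(7/2) = -55/16

Δ: Δ0=-5/3, Δ1=-3
row 1: diag=8, rhs=-8; c'=1/8, d'=-1
back: M1=-1
M: M0=0, M1=-1, M2=0
seg 0: a=3, c=M0/2=0, d=(M1−M0)/(6·3)=-1/18, b=Δ0−h0·(2M0+M1)/6=-7/6
seg 1: a=-2, c=M1/2=-1/2, d=(M2−M1)/(6·1)=1/6, b=Δ1−h1·(2M1+M2)/6=-8/3
t_q=7/2 → seg 1, τ=1/2; S=-2+-8/3·τ+-1/2·τ²+1/6·τ³=-55/16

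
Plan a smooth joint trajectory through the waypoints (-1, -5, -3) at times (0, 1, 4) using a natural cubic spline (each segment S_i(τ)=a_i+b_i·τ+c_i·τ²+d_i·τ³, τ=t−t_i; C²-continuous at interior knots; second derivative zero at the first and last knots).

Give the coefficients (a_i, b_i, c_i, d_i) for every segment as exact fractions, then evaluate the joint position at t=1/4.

Δ: Δ0=-4, Δ1=2/3
row 1: diag=8, rhs=28; c'=3/8, d'=7/2
back: M1=7/2
M: M0=0, M1=7/2, M2=0
seg 0: a=-1, c=M0/2=0, d=(M1−M0)/(6·1)=7/12, b=Δ0−h0·(2M0+M1)/6=-55/12
seg 1: a=-5, c=M1/2=7/4, d=(M2−M1)/(6·3)=-7/36, b=Δ1−h1·(2M1+M2)/6=-17/6
t_q=1/4 → seg 0, τ=1/4; S=-1+-55/12·τ+0·τ²+7/12·τ³=-547/256

  seg 0: a=-1 b=-55/12 c=0 d=7/12
  seg 1: a=-5 b=-17/6 c=7/4 d=-7/36
S(1/4) = -547/256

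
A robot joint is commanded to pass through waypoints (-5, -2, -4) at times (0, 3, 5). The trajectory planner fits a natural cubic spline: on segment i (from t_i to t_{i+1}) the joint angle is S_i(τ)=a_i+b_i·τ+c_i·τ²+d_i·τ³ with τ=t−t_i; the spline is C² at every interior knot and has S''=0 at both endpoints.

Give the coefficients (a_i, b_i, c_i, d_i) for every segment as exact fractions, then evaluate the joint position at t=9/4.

Δ: Δ0=1, Δ1=-1
row 1: diag=10, rhs=-12; c'=1/5, d'=-6/5
back: M1=-6/5
M: M0=0, M1=-6/5, M2=0
seg 0: a=-5, c=M0/2=0, d=(M1−M0)/(6·3)=-1/15, b=Δ0−h0·(2M0+M1)/6=8/5
seg 1: a=-2, c=M1/2=-3/5, d=(M2−M1)/(6·2)=1/10, b=Δ1−h1·(2M1+M2)/6=-1/5
t_q=9/4 → seg 0, τ=9/4; S=-5+8/5·τ+0·τ²+-1/15·τ³=-691/320

  seg 0: a=-5 b=8/5 c=0 d=-1/15
  seg 1: a=-2 b=-1/5 c=-3/5 d=1/10
S(9/4) = -691/320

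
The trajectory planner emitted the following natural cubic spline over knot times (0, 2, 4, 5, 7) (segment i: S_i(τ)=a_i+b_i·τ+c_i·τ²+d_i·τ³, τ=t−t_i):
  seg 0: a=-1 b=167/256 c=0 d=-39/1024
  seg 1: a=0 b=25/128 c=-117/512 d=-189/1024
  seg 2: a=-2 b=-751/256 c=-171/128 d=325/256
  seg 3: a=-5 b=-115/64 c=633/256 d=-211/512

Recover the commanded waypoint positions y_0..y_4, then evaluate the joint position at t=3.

y_0=-1 y_1=0 y_2=-2 y_3=-5 y_4=-2
S(3) = -223/1024

y_0 = S_0(0) = a_0 = -1
y_1 = S_1(0) = a_1 = 0
y_2 = S_2(0) = a_2 = -2
y_3 = S_3(0) = a_3 = -5
y_4 = S_3(2) = -2
t_q=3 is in segment 1 (τ=1); S_1(τ)=-223/1024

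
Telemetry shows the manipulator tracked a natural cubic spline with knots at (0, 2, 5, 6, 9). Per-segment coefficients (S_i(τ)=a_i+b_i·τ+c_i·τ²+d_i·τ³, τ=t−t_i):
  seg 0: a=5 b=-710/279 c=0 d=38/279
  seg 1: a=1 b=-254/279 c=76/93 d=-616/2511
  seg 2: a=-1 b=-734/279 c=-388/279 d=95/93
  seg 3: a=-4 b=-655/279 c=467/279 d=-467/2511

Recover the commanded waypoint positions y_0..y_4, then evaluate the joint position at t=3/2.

y_0=5 y_1=1 y_2=-1 y_3=-4 y_4=-1
S(3/2) = 611/372

y_0 = S_0(0) = a_0 = 5
y_1 = S_1(0) = a_1 = 1
y_2 = S_2(0) = a_2 = -1
y_3 = S_3(0) = a_3 = -4
y_4 = S_3(3) = -1
t_q=3/2 is in segment 0 (τ=3/2); S_0(τ)=611/372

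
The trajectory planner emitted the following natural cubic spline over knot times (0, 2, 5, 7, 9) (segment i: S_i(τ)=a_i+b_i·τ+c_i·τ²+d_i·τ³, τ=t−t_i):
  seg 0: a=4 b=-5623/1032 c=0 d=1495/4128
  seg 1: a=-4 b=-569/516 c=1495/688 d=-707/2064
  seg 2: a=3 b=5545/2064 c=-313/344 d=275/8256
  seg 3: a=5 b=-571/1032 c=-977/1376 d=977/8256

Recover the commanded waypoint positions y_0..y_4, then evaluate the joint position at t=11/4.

y_0 = S_0(0) = a_0 = 4
y_1 = S_1(0) = a_1 = -4
y_2 = S_2(0) = a_2 = 3
y_3 = S_3(0) = a_3 = 5
y_4 = S_3(2) = 2
t_q=11/4 is in segment 1 (τ=3/4); S_1(τ)=-165087/44032

y_0=4 y_1=-4 y_2=3 y_3=5 y_4=2
S(11/4) = -165087/44032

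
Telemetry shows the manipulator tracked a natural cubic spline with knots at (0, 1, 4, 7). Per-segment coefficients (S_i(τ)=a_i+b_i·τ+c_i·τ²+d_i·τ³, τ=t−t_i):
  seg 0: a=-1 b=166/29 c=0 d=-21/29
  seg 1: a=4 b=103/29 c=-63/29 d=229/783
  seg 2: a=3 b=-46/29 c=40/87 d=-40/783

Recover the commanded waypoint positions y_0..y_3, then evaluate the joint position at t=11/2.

y_0 = S_0(0) = a_0 = -1
y_1 = S_1(0) = a_1 = 4
y_2 = S_2(0) = a_2 = 3
y_3 = S_2(3) = 1
t_q=11/2 is in segment 2 (τ=3/2); S_2(τ)=43/29

y_0=-1 y_1=4 y_2=3 y_3=1
S(11/2) = 43/29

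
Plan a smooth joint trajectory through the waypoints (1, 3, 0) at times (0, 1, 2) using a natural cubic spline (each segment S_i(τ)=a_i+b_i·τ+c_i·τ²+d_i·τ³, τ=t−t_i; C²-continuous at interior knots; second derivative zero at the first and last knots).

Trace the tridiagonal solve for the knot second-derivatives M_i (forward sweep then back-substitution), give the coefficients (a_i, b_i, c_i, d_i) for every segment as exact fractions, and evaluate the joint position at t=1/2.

Δ: Δ0=2, Δ1=-3
row 1: diag=4, rhs=-30; c'=1/4, d'=-15/2
back: M1=-15/2
M: M0=0, M1=-15/2, M2=0
seg 0: a=1, c=M0/2=0, d=(M1−M0)/(6·1)=-5/4, b=Δ0−h0·(2M0+M1)/6=13/4
seg 1: a=3, c=M1/2=-15/4, d=(M2−M1)/(6·1)=5/4, b=Δ1−h1·(2M1+M2)/6=-1/2
t_q=1/2 → seg 0, τ=1/2; S=1+13/4·τ+0·τ²+-5/4·τ³=79/32

  seg 0: a=1 b=13/4 c=0 d=-5/4
  seg 1: a=3 b=-1/2 c=-15/4 d=5/4
S(1/2) = 79/32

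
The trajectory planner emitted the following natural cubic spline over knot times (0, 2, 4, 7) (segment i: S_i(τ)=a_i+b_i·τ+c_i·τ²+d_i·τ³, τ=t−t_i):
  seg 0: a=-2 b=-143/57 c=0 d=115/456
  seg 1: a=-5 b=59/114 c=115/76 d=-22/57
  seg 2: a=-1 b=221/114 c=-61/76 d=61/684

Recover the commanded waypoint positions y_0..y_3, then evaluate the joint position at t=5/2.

y_0 = S_0(0) = a_0 = -2
y_1 = S_1(0) = a_1 = -5
y_2 = S_2(0) = a_2 = -1
y_3 = S_2(3) = 0
t_q=5/2 is in segment 1 (τ=1/2); S_1(τ)=-1341/304

y_0=-2 y_1=-5 y_2=-1 y_3=0
S(5/2) = -1341/304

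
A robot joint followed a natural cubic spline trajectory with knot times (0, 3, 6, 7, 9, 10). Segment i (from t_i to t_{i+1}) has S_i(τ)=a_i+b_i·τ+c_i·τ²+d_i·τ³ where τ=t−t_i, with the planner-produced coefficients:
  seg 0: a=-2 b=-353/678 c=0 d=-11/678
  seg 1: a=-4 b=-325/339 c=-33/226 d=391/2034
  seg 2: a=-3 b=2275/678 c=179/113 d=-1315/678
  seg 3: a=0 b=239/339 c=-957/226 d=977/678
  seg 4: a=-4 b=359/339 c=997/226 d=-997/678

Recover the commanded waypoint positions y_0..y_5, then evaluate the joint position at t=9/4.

y_0=-2 y_1=-4 y_2=-3 y_3=0 y_4=-4 y_5=0
S(9/4) = -48545/14464

y_0 = S_0(0) = a_0 = -2
y_1 = S_1(0) = a_1 = -4
y_2 = S_2(0) = a_2 = -3
y_3 = S_3(0) = a_3 = 0
y_4 = S_4(0) = a_4 = -4
y_5 = S_4(1) = 0
t_q=9/4 is in segment 0 (τ=9/4); S_0(τ)=-48545/14464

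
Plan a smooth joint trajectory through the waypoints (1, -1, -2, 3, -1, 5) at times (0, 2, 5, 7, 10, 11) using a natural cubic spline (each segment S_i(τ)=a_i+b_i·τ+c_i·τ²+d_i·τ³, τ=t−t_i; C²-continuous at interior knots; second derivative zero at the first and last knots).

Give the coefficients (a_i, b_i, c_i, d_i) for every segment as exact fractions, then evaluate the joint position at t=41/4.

Δ: Δ0=-1, Δ1=-1/3, Δ2=5/2, Δ3=-4/3, Δ4=6
row 1: diag=10, rhs=4; c'=3/10, d'=2/5
row 2: denom=10−3·3/10=91/10; d'=(17−3·2/5)/(91/10)=158/91
row 3: denom=10−2·20/91=870/91; d'=(-23−2·158/91)/(870/91)=-803/290
row 4: denom=8−3·91/290=2047/290; d'=(44−3·-803/290)/(2047/290)=15169/2047
back: M4=15169/2047
back: M3=-803/290−91/290·15169/2047=-10428/2047
back: M2=158/91−20/91·-10428/2047=5846/2047
back: M1=2/5−3/10·5846/2047=-935/2047
M: M0=0, M1=-935/2047, M2=5846/2047, M3=-10428/2047, M4=15169/2047, M5=0
seg 0: a=1, c=M0/2=0, d=(M1−M0)/(6·2)=-935/24564, b=Δ0−h0·(2M0+M1)/6=-5206/6141
seg 1: a=-1, c=M1/2=-935/4094, d=(M2−M1)/(6·3)=6781/36846, b=Δ1−h1·(2M1+M2)/6=-8011/6141
seg 2: a=-2, c=M2/2=2923/2047, d=(M3−M2)/(6·2)=-8137/12282, b=Δ2−h2·(2M2+M3)/6=28177/12282
seg 3: a=3, c=M3/2=-5214/2047, d=(M4−M3)/(6·3)=25597/36846, b=Δ3−h3·(2M3+M4)/6=685/12282
seg 4: a=-1, c=M4/2=15169/4094, d=(M5−M4)/(6·1)=-15169/12282, b=Δ4−h4·(2M4+M5)/6=21677/6141
t_q=41/4 → seg 4, τ=1/4; S=-1+21677/6141·τ+15169/4094·τ²+-15169/12282·τ³=24825/262016

  seg 0: a=1 b=-5206/6141 c=0 d=-935/24564
  seg 1: a=-1 b=-8011/6141 c=-935/4094 d=6781/36846
  seg 2: a=-2 b=28177/12282 c=2923/2047 d=-8137/12282
  seg 3: a=3 b=685/12282 c=-5214/2047 d=25597/36846
  seg 4: a=-1 b=21677/6141 c=15169/4094 d=-15169/12282
S(41/4) = 24825/262016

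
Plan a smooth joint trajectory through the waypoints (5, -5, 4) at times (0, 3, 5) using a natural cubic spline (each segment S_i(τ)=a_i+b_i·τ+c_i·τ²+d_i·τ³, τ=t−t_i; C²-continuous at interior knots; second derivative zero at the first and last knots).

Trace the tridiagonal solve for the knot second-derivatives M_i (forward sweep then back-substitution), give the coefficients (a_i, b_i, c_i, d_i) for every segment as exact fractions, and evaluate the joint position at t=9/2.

Δ: Δ0=-10/3, Δ1=9/2
row 1: diag=10, rhs=47; c'=1/5, d'=47/10
back: M1=47/10
M: M0=0, M1=47/10, M2=0
seg 0: a=5, c=M0/2=0, d=(M1−M0)/(6·3)=47/180, b=Δ0−h0·(2M0+M1)/6=-341/60
seg 1: a=-5, c=M1/2=47/20, d=(M2−M1)/(6·2)=-47/120, b=Δ1−h1·(2M1+M2)/6=41/30
t_q=9/2 → seg 1, τ=3/2; S=-5+41/30·τ+47/20·τ²+-47/120·τ³=65/64

  seg 0: a=5 b=-341/60 c=0 d=47/180
  seg 1: a=-5 b=41/30 c=47/20 d=-47/120
S(9/2) = 65/64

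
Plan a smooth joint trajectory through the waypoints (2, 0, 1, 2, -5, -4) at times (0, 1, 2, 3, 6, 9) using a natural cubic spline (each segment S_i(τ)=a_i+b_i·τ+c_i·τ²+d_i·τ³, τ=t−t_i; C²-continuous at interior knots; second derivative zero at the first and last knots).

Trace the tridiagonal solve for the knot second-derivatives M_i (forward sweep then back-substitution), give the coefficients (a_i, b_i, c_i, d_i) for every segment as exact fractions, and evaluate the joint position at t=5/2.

Δ: Δ0=-2, Δ1=1, Δ2=1, Δ3=-7/3, Δ4=1/3
row 1: diag=4, rhs=18; c'=1/4, d'=9/2
row 2: denom=4−1·1/4=15/4; d'=(0−1·9/2)/(15/4)=-6/5
row 3: denom=8−1·4/15=116/15; d'=(-20−1·-6/5)/(116/15)=-141/58
row 4: denom=12−3·45/116=1257/116; d'=(16−3·-141/58)/(1257/116)=2702/1257
back: M4=2702/1257
back: M3=-141/58−45/116·2702/1257=-1368/419
back: M2=-6/5−4/15·-1368/419=-138/419
back: M1=9/2−1/4·-138/419=1920/419
M: M0=0, M1=1920/419, M2=-138/419, M3=-1368/419, M4=2702/1257, M5=0
seg 0: a=2, c=M0/2=0, d=(M1−M0)/(6·1)=320/419, b=Δ0−h0·(2M0+M1)/6=-1158/419
seg 1: a=0, c=M1/2=960/419, d=(M2−M1)/(6·1)=-343/419, b=Δ1−h1·(2M1+M2)/6=-198/419
seg 2: a=1, c=M2/2=-69/419, d=(M3−M2)/(6·1)=-205/419, b=Δ2−h2·(2M2+M3)/6=693/419
seg 3: a=2, c=M3/2=-684/419, d=(M4−M3)/(6·3)=3403/11313, b=Δ3−h3·(2M3+M4)/6=-60/419
seg 4: a=-5, c=M4/2=1351/1257, d=(M5−M4)/(6·3)=-1351/11313, b=Δ4−h4·(2M4+M5)/6=-761/419
t_q=5/2 → seg 2, τ=1/2; S=1+693/419·τ+-69/419·τ²+-205/419·τ³=5781/3352

  seg 0: a=2 b=-1158/419 c=0 d=320/419
  seg 1: a=0 b=-198/419 c=960/419 d=-343/419
  seg 2: a=1 b=693/419 c=-69/419 d=-205/419
  seg 3: a=2 b=-60/419 c=-684/419 d=3403/11313
  seg 4: a=-5 b=-761/419 c=1351/1257 d=-1351/11313
S(5/2) = 5781/3352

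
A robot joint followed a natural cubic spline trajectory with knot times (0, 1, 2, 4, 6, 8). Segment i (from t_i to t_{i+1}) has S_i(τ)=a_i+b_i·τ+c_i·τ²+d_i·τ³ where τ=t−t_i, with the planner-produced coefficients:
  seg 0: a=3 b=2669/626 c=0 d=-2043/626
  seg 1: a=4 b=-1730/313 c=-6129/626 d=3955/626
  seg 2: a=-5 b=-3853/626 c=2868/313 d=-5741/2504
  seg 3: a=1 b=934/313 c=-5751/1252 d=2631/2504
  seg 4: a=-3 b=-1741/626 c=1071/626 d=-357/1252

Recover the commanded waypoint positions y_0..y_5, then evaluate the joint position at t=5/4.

y_0 = S_0(0) = a_0 = 3
y_1 = S_1(0) = a_1 = 4
y_2 = S_2(0) = a_2 = -5
y_3 = S_3(0) = a_3 = 1
y_4 = S_4(0) = a_4 = -3
y_5 = S_4(2) = -4
t_q=5/4 is in segment 1 (τ=1/4); S_1(τ)=84335/40064

y_0=3 y_1=4 y_2=-5 y_3=1 y_4=-3 y_5=-4
S(5/4) = 84335/40064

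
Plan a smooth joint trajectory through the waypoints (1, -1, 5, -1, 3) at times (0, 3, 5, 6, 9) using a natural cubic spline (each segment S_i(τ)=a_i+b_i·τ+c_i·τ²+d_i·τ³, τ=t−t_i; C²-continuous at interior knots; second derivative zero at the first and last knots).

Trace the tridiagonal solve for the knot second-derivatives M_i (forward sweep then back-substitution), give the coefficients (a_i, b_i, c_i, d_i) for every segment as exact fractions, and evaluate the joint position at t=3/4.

  seg 0: a=1 b=-1285/438 c=0 d=331/1314
  seg 1: a=-1 b=847/219 c=331/146 d=-1183/876
  seg 2: a=5 b=-716/219 c=-426/73 d=680/219
  seg 3: a=-1 b=-1232/219 c=254/73 d=-254/657
S(3/4) = -10223/9344

Δ: Δ0=-2/3, Δ1=3, Δ2=-6, Δ3=4/3
row 1: diag=10, rhs=22; c'=1/5, d'=11/5
row 2: denom=6−2·1/5=28/5; d'=(-54−2·11/5)/(28/5)=-73/7
row 3: denom=8−1·5/28=219/28; d'=(44−1·-73/7)/(219/28)=508/73
back: M3=508/73
back: M2=-73/7−5/28·508/73=-852/73
back: M1=11/5−1/5·-852/73=331/73
M: M0=0, M1=331/73, M2=-852/73, M3=508/73, M4=0
seg 0: a=1, c=M0/2=0, d=(M1−M0)/(6·3)=331/1314, b=Δ0−h0·(2M0+M1)/6=-1285/438
seg 1: a=-1, c=M1/2=331/146, d=(M2−M1)/(6·2)=-1183/876, b=Δ1−h1·(2M1+M2)/6=847/219
seg 2: a=5, c=M2/2=-426/73, d=(M3−M2)/(6·1)=680/219, b=Δ2−h2·(2M2+M3)/6=-716/219
seg 3: a=-1, c=M3/2=254/73, d=(M4−M3)/(6·3)=-254/657, b=Δ3−h3·(2M3+M4)/6=-1232/219
t_q=3/4 → seg 0, τ=3/4; S=1+-1285/438·τ+0·τ²+331/1314·τ³=-10223/9344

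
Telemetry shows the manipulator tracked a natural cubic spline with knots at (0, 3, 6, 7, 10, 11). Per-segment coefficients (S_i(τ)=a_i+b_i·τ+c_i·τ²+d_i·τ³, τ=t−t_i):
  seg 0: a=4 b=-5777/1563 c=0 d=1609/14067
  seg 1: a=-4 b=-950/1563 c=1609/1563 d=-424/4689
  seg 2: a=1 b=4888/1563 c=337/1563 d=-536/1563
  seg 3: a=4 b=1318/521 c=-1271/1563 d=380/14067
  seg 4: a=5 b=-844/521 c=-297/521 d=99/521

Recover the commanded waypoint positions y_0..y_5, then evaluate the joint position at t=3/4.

y_0 = S_0(0) = a_0 = 4
y_1 = S_1(0) = a_1 = -4
y_2 = S_2(0) = a_2 = 1
y_3 = S_3(0) = a_3 = 4
y_4 = S_4(0) = a_4 = 5
y_5 = S_4(1) = 3
t_q=3/4 is in segment 0 (τ=3/4); S_0(τ)=42553/33344

y_0=4 y_1=-4 y_2=1 y_3=4 y_4=5 y_5=3
S(3/4) = 42553/33344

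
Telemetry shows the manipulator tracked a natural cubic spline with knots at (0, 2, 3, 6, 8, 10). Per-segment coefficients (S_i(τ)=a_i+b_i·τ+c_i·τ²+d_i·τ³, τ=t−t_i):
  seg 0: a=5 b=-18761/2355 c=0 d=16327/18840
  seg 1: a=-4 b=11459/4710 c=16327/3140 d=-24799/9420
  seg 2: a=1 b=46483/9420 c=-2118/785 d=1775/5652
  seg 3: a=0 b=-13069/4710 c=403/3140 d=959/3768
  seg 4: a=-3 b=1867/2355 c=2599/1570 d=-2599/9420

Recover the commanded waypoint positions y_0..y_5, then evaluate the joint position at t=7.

y_0 = S_0(0) = a_0 = 5
y_1 = S_1(0) = a_1 = -4
y_2 = S_2(0) = a_2 = 1
y_3 = S_3(0) = a_3 = 0
y_4 = S_4(0) = a_4 = -3
y_5 = S_4(2) = 3
t_q=7 is in segment 3 (τ=1); S_3(τ)=-15021/6280

y_0=5 y_1=-4 y_2=1 y_3=0 y_4=-3 y_5=3
S(7) = -15021/6280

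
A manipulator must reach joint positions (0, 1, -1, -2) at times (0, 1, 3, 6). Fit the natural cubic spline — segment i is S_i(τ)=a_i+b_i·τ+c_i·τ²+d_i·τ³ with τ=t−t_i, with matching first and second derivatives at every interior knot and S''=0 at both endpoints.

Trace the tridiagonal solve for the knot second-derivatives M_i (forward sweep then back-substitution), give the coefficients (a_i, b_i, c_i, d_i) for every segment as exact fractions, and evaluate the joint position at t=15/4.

Δ: Δ0=1, Δ1=-1, Δ2=-1/3
row 1: diag=6, rhs=-12; c'=1/3, d'=-2
row 2: denom=10−2·1/3=28/3; d'=(4−2·-2)/(28/3)=6/7
back: M2=6/7
back: M1=-2−1/3·6/7=-16/7
M: M0=0, M1=-16/7, M2=6/7, M3=0
seg 0: a=0, c=M0/2=0, d=(M1−M0)/(6·1)=-8/21, b=Δ0−h0·(2M0+M1)/6=29/21
seg 1: a=1, c=M1/2=-8/7, d=(M2−M1)/(6·2)=11/42, b=Δ1−h1·(2M1+M2)/6=5/21
seg 2: a=-1, c=M2/2=3/7, d=(M3−M2)/(6·3)=-1/21, b=Δ2−h2·(2M2+M3)/6=-25/21
t_q=15/4 → seg 2, τ=3/4; S=-1+-25/21·τ+3/7·τ²+-1/21·τ³=-107/64

  seg 0: a=0 b=29/21 c=0 d=-8/21
  seg 1: a=1 b=5/21 c=-8/7 d=11/42
  seg 2: a=-1 b=-25/21 c=3/7 d=-1/21
S(15/4) = -107/64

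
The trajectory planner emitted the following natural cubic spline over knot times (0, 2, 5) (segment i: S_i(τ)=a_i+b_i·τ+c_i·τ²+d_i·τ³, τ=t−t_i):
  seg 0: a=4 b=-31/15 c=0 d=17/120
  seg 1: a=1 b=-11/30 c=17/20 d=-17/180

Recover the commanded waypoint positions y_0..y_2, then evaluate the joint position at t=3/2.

y_0=4 y_1=1 y_2=5
S(3/2) = 441/320

y_0 = S_0(0) = a_0 = 4
y_1 = S_1(0) = a_1 = 1
y_2 = S_1(3) = 5
t_q=3/2 is in segment 0 (τ=3/2); S_0(τ)=441/320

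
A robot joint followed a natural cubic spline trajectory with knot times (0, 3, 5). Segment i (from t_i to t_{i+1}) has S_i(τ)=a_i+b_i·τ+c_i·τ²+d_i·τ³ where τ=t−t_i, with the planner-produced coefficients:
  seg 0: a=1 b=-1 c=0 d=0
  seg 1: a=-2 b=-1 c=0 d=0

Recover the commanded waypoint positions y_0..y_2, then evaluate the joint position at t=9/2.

y_0 = S_0(0) = a_0 = 1
y_1 = S_1(0) = a_1 = -2
y_2 = S_1(2) = -4
t_q=9/2 is in segment 1 (τ=3/2); S_1(τ)=-7/2

y_0=1 y_1=-2 y_2=-4
S(9/2) = -7/2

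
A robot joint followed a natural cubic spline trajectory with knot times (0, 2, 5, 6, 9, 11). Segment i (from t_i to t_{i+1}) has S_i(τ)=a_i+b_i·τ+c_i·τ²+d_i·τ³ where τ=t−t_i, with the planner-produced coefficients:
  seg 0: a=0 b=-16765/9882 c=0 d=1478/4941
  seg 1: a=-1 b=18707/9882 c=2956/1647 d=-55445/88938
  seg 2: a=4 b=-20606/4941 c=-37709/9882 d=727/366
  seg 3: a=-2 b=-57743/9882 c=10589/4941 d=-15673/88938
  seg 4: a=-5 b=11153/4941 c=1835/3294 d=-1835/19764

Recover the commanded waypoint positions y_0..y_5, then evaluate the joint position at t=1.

y_0 = S_0(0) = a_0 = 0
y_1 = S_1(0) = a_1 = -1
y_2 = S_2(0) = a_2 = 4
y_3 = S_3(0) = a_3 = -2
y_4 = S_4(0) = a_4 = -5
y_5 = S_4(2) = 1
t_q=1 is in segment 0 (τ=1); S_0(τ)=-4603/3294

y_0=0 y_1=-1 y_2=4 y_3=-2 y_4=-5 y_5=1
S(1) = -4603/3294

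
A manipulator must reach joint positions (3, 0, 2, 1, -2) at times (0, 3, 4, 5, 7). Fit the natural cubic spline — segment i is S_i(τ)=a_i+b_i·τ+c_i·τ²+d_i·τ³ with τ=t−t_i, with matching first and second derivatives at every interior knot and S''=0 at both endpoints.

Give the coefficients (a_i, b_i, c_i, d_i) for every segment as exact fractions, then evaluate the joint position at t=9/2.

Δ: Δ0=-1, Δ1=2, Δ2=-1, Δ3=-3/2
row 1: diag=8, rhs=18; c'=1/8, d'=9/4
row 2: denom=4−1·1/8=31/8; d'=(-18−1·9/4)/(31/8)=-162/31
row 3: denom=6−1·8/31=178/31; d'=(-3−1·-162/31)/(178/31)=69/178
back: M3=69/178
back: M2=-162/31−8/31·69/178=-474/89
back: M1=9/4−1/8·-474/89=519/178
M: M0=0, M1=519/178, M2=-474/89, M3=69/178, M4=0
seg 0: a=3, c=M0/2=0, d=(M1−M0)/(6·3)=173/1068, b=Δ0−h0·(2M0+M1)/6=-875/356
seg 1: a=0, c=M1/2=519/356, d=(M2−M1)/(6·1)=-489/356, b=Δ1−h1·(2M1+M2)/6=341/178
seg 2: a=2, c=M2/2=-237/89, d=(M3−M2)/(6·1)=339/356, b=Δ2−h2·(2M2+M3)/6=253/356
seg 3: a=1, c=M3/2=69/356, d=(M4−M3)/(6·2)=-23/712, b=Δ3−h3·(2M3+M4)/6=-313/178
t_q=9/2 → seg 2, τ=1/2; S=2+253/356·τ+-237/89·τ²+339/356·τ³=5151/2848

  seg 0: a=3 b=-875/356 c=0 d=173/1068
  seg 1: a=0 b=341/178 c=519/356 d=-489/356
  seg 2: a=2 b=253/356 c=-237/89 d=339/356
  seg 3: a=1 b=-313/178 c=69/356 d=-23/712
S(9/2) = 5151/2848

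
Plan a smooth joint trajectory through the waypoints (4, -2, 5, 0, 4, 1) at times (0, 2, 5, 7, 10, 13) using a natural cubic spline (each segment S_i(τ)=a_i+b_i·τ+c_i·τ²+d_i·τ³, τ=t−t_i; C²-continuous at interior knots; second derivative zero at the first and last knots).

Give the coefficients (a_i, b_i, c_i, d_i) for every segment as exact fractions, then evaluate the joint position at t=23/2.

Δ: Δ0=-3, Δ1=7/3, Δ2=-5/2, Δ3=4/3, Δ4=-1
row 1: diag=10, rhs=32; c'=3/10, d'=16/5
row 2: denom=10−3·3/10=91/10; d'=(-29−3·16/5)/(91/10)=-386/91
row 3: denom=10−2·20/91=870/91; d'=(23−2·-386/91)/(870/91)=191/58
row 4: denom=12−3·91/290=3207/290; d'=(-14−3·191/58)/(3207/290)=-6925/3207
back: M4=-6925/3207
back: M3=191/58−91/290·-6925/3207=12734/3207
back: M2=-386/91−20/91·12734/3207=-16402/3207
back: M1=16/5−3/10·-16402/3207=5061/1069
M: M0=0, M1=5061/1069, M2=-16402/3207, M3=12734/3207, M4=-6925/3207, M5=0
seg 0: a=4, c=M0/2=0, d=(M1−M0)/(6·2)=1687/4276, b=Δ0−h0·(2M0+M1)/6=-4894/1069
seg 1: a=-2, c=M1/2=5061/2138, d=(M2−M1)/(6·3)=-31585/57726, b=Δ1−h1·(2M1+M2)/6=167/1069
seg 2: a=5, c=M2/2=-8201/3207, d=(M3−M2)/(6·2)=2428/3207, b=Δ2−h2·(2M2+M3)/6=-885/2138
seg 3: a=0, c=M3/2=6367/3207, d=(M4−M3)/(6·3)=-6553/19242, b=Δ3−h3·(2M3+M4)/6=-9991/6414
seg 4: a=4, c=M4/2=-6925/6414, d=(M5−M4)/(6·3)=6925/57726, b=Δ4−h4·(2M4+M5)/6=3718/3207
t_q=23/2 → seg 4, τ=3/2; S=4+3718/3207·τ+-6925/6414·τ²+6925/57726·τ³=63535/17104

  seg 0: a=4 b=-4894/1069 c=0 d=1687/4276
  seg 1: a=-2 b=167/1069 c=5061/2138 d=-31585/57726
  seg 2: a=5 b=-885/2138 c=-8201/3207 d=2428/3207
  seg 3: a=0 b=-9991/6414 c=6367/3207 d=-6553/19242
  seg 4: a=4 b=3718/3207 c=-6925/6414 d=6925/57726
S(23/2) = 63535/17104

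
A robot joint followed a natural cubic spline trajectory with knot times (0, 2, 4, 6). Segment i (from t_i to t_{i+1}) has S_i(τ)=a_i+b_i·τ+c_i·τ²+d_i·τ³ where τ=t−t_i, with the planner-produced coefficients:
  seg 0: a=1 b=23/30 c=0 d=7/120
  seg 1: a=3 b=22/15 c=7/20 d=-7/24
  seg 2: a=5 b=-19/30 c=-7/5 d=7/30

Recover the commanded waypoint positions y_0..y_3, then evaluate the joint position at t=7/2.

y_0=1 y_1=3 y_2=5 y_3=0
S(7/2) = 1601/320

y_0 = S_0(0) = a_0 = 1
y_1 = S_1(0) = a_1 = 3
y_2 = S_2(0) = a_2 = 5
y_3 = S_2(2) = 0
t_q=7/2 is in segment 1 (τ=3/2); S_1(τ)=1601/320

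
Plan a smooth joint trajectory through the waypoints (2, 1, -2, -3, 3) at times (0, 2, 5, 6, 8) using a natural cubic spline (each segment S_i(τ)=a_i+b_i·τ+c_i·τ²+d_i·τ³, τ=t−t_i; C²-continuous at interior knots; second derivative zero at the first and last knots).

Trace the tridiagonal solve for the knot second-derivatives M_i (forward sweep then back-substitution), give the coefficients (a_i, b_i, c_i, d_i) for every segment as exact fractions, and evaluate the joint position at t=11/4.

Δ: Δ0=-1/2, Δ1=-1, Δ2=-1, Δ3=3
row 1: diag=10, rhs=-3; c'=3/10, d'=-3/10
row 2: denom=8−3·3/10=71/10; d'=(0−3·-3/10)/(71/10)=9/71
row 3: denom=6−1·10/71=416/71; d'=(24−1·9/71)/(416/71)=1695/416
back: M3=1695/416
back: M2=9/71−10/71·1695/416=-93/208
back: M1=-3/10−3/10·-93/208=-69/416
M: M0=0, M1=-69/416, M2=-93/208, M3=1695/416, M4=0
seg 0: a=2, c=M0/2=0, d=(M1−M0)/(6·2)=-23/1664, b=Δ0−h0·(2M0+M1)/6=-185/416
seg 1: a=1, c=M1/2=-69/832, d=(M2−M1)/(6·3)=-1/64, b=Δ1−h1·(2M1+M2)/6=-127/208
seg 2: a=-2, c=M2/2=-93/416, d=(M3−M2)/(6·1)=627/832, b=Δ2−h2·(2M2+M3)/6=-1273/832
seg 3: a=-3, c=M3/2=1695/832, d=(M4−M3)/(6·2)=-565/1664, b=Δ3−h3·(2M3+M4)/6=59/208
t_q=11/4 → seg 1, τ=3/4; S=1+-127/208·τ+-69/832·τ²+-1/64·τ³=26029/53248

  seg 0: a=2 b=-185/416 c=0 d=-23/1664
  seg 1: a=1 b=-127/208 c=-69/832 d=-1/64
  seg 2: a=-2 b=-1273/832 c=-93/416 d=627/832
  seg 3: a=-3 b=59/208 c=1695/832 d=-565/1664
S(11/4) = 26029/53248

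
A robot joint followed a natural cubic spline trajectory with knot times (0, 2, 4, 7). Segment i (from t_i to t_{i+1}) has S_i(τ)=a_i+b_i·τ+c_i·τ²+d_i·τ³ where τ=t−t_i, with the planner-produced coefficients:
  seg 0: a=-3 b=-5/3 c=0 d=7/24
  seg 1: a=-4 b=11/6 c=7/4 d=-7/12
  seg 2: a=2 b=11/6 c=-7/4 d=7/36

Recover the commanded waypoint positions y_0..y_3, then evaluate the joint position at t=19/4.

y_0 = S_0(0) = a_0 = -3
y_1 = S_1(0) = a_1 = -4
y_2 = S_2(0) = a_2 = 2
y_3 = S_2(3) = -3
t_q=19/4 is in segment 2 (τ=3/4); S_2(τ)=633/256

y_0=-3 y_1=-4 y_2=2 y_3=-3
S(19/4) = 633/256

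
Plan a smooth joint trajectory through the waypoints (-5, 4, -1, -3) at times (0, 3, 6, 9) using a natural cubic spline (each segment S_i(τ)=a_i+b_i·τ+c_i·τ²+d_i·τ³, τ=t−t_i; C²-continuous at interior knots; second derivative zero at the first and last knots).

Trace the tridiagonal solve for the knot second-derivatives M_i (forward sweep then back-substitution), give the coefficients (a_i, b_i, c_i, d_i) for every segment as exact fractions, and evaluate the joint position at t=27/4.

Δ: Δ0=3, Δ1=-5/3, Δ2=-2/3
row 1: diag=12, rhs=-28; c'=1/4, d'=-7/3
row 2: denom=12−3·1/4=45/4; d'=(6−3·-7/3)/(45/4)=52/45
back: M2=52/45
back: M1=-7/3−1/4·52/45=-118/45
M: M0=0, M1=-118/45, M2=52/45, M3=0
seg 0: a=-5, c=M0/2=0, d=(M1−M0)/(6·3)=-59/405, b=Δ0−h0·(2M0+M1)/6=194/45
seg 1: a=4, c=M1/2=-59/45, d=(M2−M1)/(6·3)=17/81, b=Δ1−h1·(2M1+M2)/6=17/45
seg 2: a=-1, c=M2/2=26/45, d=(M3−M2)/(6·3)=-26/405, b=Δ2−h2·(2M2+M3)/6=-82/45
t_q=27/4 → seg 2, τ=3/4; S=-1+-82/45·τ+26/45·τ²+-26/405·τ³=-331/160

  seg 0: a=-5 b=194/45 c=0 d=-59/405
  seg 1: a=4 b=17/45 c=-59/45 d=17/81
  seg 2: a=-1 b=-82/45 c=26/45 d=-26/405
S(27/4) = -331/160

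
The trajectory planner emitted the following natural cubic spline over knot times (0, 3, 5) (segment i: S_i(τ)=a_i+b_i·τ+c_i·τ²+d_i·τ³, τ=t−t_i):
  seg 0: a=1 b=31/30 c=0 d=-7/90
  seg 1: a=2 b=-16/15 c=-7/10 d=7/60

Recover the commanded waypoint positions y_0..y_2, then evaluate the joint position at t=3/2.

y_0 = S_0(0) = a_0 = 1
y_1 = S_1(0) = a_1 = 2
y_2 = S_1(2) = -2
t_q=3/2 is in segment 0 (τ=3/2); S_0(τ)=183/80

y_0=1 y_1=2 y_2=-2
S(3/2) = 183/80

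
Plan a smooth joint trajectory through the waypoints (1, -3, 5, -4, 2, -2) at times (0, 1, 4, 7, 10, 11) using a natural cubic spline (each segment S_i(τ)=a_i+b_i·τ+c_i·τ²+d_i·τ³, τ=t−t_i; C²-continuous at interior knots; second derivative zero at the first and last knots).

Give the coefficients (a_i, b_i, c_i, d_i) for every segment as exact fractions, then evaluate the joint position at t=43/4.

Δ: Δ0=-4, Δ1=8/3, Δ2=-3, Δ3=2, Δ4=-4
row 1: diag=8, rhs=40; c'=3/8, d'=5
row 2: denom=12−3·3/8=87/8; d'=(-34−3·5)/(87/8)=-392/87
row 3: denom=12−3·8/29=324/29; d'=(30−3·-392/87)/(324/29)=631/162
row 4: denom=8−3·29/108=259/36; d'=(-36−3·631/162)/(259/36)=-5150/777
back: M4=-5150/777
back: M3=631/162−29/108·-5150/777=13228/2331
back: M2=-392/87−8/29·13228/2331=-14152/2331
back: M1=5−3/8·-14152/2331=5654/777
M: M0=0, M1=5654/777, M2=-14152/2331, M3=13228/2331, M4=-5150/777, M5=0
seg 0: a=1, c=M0/2=0, d=(M1−M0)/(6·1)=2827/2331, b=Δ0−h0·(2M0+M1)/6=-12151/2331
seg 1: a=-3, c=M1/2=2827/777, d=(M2−M1)/(6·3)=-15557/20979, b=Δ1−h1·(2M1+M2)/6=-3670/2331
seg 2: a=5, c=M2/2=-7076/2331, d=(M3−M2)/(6·3)=370/567, b=Δ2−h2·(2M2+M3)/6=545/2331
seg 3: a=-4, c=M3/2=6614/2331, d=(M4−M3)/(6·3)=-14339/20979, b=Δ3−h3·(2M3+M4)/6=-841/2331
seg 4: a=2, c=M4/2=-2575/777, d=(M5−M4)/(6·1)=2575/2331, b=Δ4−h4·(2M4+M5)/6=-4174/2331
t_q=43/4 → seg 4, τ=3/4; S=2+-4174/2331·τ+-2575/777·τ²+2575/2331·τ³=-36853/49728

  seg 0: a=1 b=-12151/2331 c=0 d=2827/2331
  seg 1: a=-3 b=-3670/2331 c=2827/777 d=-15557/20979
  seg 2: a=5 b=545/2331 c=-7076/2331 d=370/567
  seg 3: a=-4 b=-841/2331 c=6614/2331 d=-14339/20979
  seg 4: a=2 b=-4174/2331 c=-2575/777 d=2575/2331
S(43/4) = -36853/49728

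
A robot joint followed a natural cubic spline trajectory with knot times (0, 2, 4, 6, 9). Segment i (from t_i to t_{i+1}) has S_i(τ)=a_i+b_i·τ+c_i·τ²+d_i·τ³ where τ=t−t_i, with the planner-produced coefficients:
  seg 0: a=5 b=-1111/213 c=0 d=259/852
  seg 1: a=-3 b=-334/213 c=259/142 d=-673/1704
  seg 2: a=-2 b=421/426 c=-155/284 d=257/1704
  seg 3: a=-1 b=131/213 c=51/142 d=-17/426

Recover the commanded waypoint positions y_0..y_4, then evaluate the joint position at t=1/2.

y_0 = S_0(0) = a_0 = 5
y_1 = S_1(0) = a_1 = -3
y_2 = S_2(0) = a_2 = -2
y_3 = S_3(0) = a_3 = -1
y_4 = S_3(3) = 3
t_q=1/2 is in segment 0 (τ=1/2); S_0(τ)=5521/2272

y_0=5 y_1=-3 y_2=-2 y_3=-1 y_4=3
S(1/2) = 5521/2272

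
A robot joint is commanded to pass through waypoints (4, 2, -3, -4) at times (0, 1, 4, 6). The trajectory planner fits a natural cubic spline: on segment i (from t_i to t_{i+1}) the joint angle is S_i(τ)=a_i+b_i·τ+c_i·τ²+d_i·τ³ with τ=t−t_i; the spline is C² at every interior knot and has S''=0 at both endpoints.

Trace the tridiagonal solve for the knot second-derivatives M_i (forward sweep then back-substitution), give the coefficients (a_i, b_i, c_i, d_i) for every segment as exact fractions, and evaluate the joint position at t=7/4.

  seg 0: a=4 b=-851/426 c=0 d=-1/426
  seg 1: a=2 b=-427/213 c=-1/142 d=17/426
  seg 2: a=-3 b=-413/426 c=25/71 d=-25/426
S(7/4) = 4629/9088

Δ: Δ0=-2, Δ1=-5/3, Δ2=-1/2
row 1: diag=8, rhs=2; c'=3/8, d'=1/4
row 2: denom=10−3·3/8=71/8; d'=(7−3·1/4)/(71/8)=50/71
back: M2=50/71
back: M1=1/4−3/8·50/71=-1/71
M: M0=0, M1=-1/71, M2=50/71, M3=0
seg 0: a=4, c=M0/2=0, d=(M1−M0)/(6·1)=-1/426, b=Δ0−h0·(2M0+M1)/6=-851/426
seg 1: a=2, c=M1/2=-1/142, d=(M2−M1)/(6·3)=17/426, b=Δ1−h1·(2M1+M2)/6=-427/213
seg 2: a=-3, c=M2/2=25/71, d=(M3−M2)/(6·2)=-25/426, b=Δ2−h2·(2M2+M3)/6=-413/426
t_q=7/4 → seg 1, τ=3/4; S=2+-427/213·τ+-1/142·τ²+17/426·τ³=4629/9088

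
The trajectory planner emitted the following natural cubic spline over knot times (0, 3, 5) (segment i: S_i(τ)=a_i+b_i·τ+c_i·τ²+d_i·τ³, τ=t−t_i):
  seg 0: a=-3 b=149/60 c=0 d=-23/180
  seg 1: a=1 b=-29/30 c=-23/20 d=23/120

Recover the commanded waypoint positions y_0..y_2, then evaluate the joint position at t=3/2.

y_0=-3 y_1=1 y_2=-4
S(3/2) = 47/160

y_0 = S_0(0) = a_0 = -3
y_1 = S_1(0) = a_1 = 1
y_2 = S_1(2) = -4
t_q=3/2 is in segment 0 (τ=3/2); S_0(τ)=47/160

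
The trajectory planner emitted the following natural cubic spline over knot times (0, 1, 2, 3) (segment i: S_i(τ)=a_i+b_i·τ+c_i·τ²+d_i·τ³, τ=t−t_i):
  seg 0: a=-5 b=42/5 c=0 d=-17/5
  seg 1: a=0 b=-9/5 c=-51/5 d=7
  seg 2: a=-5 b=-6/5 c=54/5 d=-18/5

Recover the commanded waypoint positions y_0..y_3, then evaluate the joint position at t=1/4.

y_0 = S_0(0) = a_0 = -5
y_1 = S_1(0) = a_1 = 0
y_2 = S_2(0) = a_2 = -5
y_3 = S_2(1) = 1
t_q=1/4 is in segment 0 (τ=1/4); S_0(τ)=-189/64

y_0=-5 y_1=0 y_2=-5 y_3=1
S(1/4) = -189/64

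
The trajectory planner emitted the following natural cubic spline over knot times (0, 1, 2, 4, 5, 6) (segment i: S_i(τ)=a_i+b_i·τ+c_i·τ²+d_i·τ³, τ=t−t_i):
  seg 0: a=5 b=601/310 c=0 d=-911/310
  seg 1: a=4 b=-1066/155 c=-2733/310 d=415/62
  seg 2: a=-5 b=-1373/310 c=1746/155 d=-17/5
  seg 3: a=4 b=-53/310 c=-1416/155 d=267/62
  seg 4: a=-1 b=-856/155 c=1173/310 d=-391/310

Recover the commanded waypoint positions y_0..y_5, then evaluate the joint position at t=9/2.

y_0=5 y_1=4 y_2=-5 y_3=4 y_4=-1 y_5=-4
S(9/2) = 5379/2480

y_0 = S_0(0) = a_0 = 5
y_1 = S_1(0) = a_1 = 4
y_2 = S_2(0) = a_2 = -5
y_3 = S_3(0) = a_3 = 4
y_4 = S_4(0) = a_4 = -1
y_5 = S_4(1) = -4
t_q=9/2 is in segment 3 (τ=1/2); S_3(τ)=5379/2480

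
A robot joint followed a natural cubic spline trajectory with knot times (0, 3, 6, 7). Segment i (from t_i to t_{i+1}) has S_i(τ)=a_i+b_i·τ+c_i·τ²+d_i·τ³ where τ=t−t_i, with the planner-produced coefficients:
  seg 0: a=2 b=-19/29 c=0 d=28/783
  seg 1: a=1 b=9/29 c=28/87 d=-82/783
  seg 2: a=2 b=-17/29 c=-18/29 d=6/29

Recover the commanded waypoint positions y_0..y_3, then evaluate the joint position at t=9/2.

y_0=2 y_1=1 y_2=2 y_3=1
S(9/2) = 213/116

y_0 = S_0(0) = a_0 = 2
y_1 = S_1(0) = a_1 = 1
y_2 = S_2(0) = a_2 = 2
y_3 = S_2(1) = 1
t_q=9/2 is in segment 1 (τ=3/2); S_1(τ)=213/116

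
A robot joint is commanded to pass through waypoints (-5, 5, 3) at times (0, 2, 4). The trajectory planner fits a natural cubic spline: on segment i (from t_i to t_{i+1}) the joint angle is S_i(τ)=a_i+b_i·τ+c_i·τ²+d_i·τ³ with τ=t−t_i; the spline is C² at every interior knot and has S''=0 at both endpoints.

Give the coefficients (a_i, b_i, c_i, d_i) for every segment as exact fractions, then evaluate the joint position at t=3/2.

  seg 0: a=-5 b=13/2 c=0 d=-3/8
  seg 1: a=5 b=2 c=-9/4 d=3/8
S(3/2) = 223/64

Δ: Δ0=5, Δ1=-1
row 1: diag=8, rhs=-36; c'=1/4, d'=-9/2
back: M1=-9/2
M: M0=0, M1=-9/2, M2=0
seg 0: a=-5, c=M0/2=0, d=(M1−M0)/(6·2)=-3/8, b=Δ0−h0·(2M0+M1)/6=13/2
seg 1: a=5, c=M1/2=-9/4, d=(M2−M1)/(6·2)=3/8, b=Δ1−h1·(2M1+M2)/6=2
t_q=3/2 → seg 0, τ=3/2; S=-5+13/2·τ+0·τ²+-3/8·τ³=223/64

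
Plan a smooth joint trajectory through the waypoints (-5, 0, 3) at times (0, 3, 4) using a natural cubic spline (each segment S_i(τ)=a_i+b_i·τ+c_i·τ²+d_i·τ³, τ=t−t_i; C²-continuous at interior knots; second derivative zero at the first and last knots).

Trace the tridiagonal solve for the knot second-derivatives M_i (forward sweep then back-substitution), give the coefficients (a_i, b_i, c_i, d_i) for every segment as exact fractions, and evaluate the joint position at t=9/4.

Δ: Δ0=5/3, Δ1=3
row 1: diag=8, rhs=8; c'=1/8, d'=1
back: M1=1
M: M0=0, M1=1, M2=0
seg 0: a=-5, c=M0/2=0, d=(M1−M0)/(6·3)=1/18, b=Δ0−h0·(2M0+M1)/6=7/6
seg 1: a=0, c=M1/2=1/2, d=(M2−M1)/(6·1)=-1/6, b=Δ1−h1·(2M1+M2)/6=8/3
t_q=9/4 → seg 0, τ=9/4; S=-5+7/6·τ+0·τ²+1/18·τ³=-223/128

  seg 0: a=-5 b=7/6 c=0 d=1/18
  seg 1: a=0 b=8/3 c=1/2 d=-1/6
S(9/4) = -223/128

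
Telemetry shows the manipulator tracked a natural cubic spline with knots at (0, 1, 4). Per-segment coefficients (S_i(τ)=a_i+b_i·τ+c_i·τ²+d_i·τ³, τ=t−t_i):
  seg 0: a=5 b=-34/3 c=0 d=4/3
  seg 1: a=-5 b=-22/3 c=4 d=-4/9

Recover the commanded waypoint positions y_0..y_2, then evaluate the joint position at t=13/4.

y_0=5 y_1=-5 y_2=-3
S(13/4) = -101/16

y_0 = S_0(0) = a_0 = 5
y_1 = S_1(0) = a_1 = -5
y_2 = S_1(3) = -3
t_q=13/4 is in segment 1 (τ=9/4); S_1(τ)=-101/16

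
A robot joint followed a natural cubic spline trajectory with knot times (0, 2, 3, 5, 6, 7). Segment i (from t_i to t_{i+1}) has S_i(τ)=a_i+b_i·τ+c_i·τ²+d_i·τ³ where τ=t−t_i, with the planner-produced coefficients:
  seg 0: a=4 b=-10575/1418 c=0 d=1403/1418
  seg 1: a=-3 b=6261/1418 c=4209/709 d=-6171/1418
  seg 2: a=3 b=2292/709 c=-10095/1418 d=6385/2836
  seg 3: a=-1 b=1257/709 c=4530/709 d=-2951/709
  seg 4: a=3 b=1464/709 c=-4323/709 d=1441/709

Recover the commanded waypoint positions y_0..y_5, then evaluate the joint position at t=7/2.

y_0 = S_0(0) = a_0 = 4
y_1 = S_1(0) = a_1 = -3
y_2 = S_2(0) = a_2 = 3
y_3 = S_3(0) = a_3 = -1
y_4 = S_4(0) = a_4 = 3
y_5 = S_4(1) = 1
t_q=7/2 is in segment 2 (τ=1/2); S_2(τ)=70741/22688

y_0=4 y_1=-3 y_2=3 y_3=-1 y_4=3 y_5=1
S(7/2) = 70741/22688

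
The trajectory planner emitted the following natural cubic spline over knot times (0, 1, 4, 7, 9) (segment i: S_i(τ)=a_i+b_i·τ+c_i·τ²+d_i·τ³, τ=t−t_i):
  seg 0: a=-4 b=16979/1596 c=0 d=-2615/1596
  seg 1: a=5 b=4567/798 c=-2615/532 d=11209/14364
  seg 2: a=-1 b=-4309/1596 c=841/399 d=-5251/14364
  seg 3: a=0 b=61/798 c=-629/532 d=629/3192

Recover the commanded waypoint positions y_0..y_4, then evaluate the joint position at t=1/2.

y_0 = S_0(0) = a_0 = -4
y_1 = S_1(0) = a_1 = 5
y_2 = S_2(0) = a_2 = -1
y_3 = S_3(0) = a_3 = 0
y_4 = S_3(2) = -3
t_q=1/2 is in segment 0 (τ=1/2); S_0(τ)=4743/4256

y_0=-4 y_1=5 y_2=-1 y_3=0 y_4=-3
S(1/2) = 4743/4256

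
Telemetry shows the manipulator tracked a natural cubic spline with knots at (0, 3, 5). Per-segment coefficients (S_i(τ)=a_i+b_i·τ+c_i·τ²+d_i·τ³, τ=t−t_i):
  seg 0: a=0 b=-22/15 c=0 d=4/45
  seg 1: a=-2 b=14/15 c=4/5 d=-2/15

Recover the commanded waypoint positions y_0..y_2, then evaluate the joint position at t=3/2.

y_0 = S_0(0) = a_0 = 0
y_1 = S_1(0) = a_1 = -2
y_2 = S_1(2) = 2
t_q=3/2 is in segment 0 (τ=3/2); S_0(τ)=-19/10

y_0=0 y_1=-2 y_2=2
S(3/2) = -19/10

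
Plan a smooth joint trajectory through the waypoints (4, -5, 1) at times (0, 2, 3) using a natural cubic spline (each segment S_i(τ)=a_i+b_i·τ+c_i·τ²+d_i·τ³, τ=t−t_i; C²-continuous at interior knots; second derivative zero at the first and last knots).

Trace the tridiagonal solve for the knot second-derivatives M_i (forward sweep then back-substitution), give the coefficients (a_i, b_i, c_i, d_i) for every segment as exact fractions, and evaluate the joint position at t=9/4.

Δ: Δ0=-9/2, Δ1=6
row 1: diag=6, rhs=63; c'=1/6, d'=21/2
back: M1=21/2
M: M0=0, M1=21/2, M2=0
seg 0: a=4, c=M0/2=0, d=(M1−M0)/(6·2)=7/8, b=Δ0−h0·(2M0+M1)/6=-8
seg 1: a=-5, c=M1/2=21/4, d=(M2−M1)/(6·1)=-7/4, b=Δ1−h1·(2M1+M2)/6=5/2
t_q=9/4 → seg 1, τ=1/4; S=-5+5/2·τ+21/4·τ²+-7/4·τ³=-1043/256

  seg 0: a=4 b=-8 c=0 d=7/8
  seg 1: a=-5 b=5/2 c=21/4 d=-7/4
S(9/4) = -1043/256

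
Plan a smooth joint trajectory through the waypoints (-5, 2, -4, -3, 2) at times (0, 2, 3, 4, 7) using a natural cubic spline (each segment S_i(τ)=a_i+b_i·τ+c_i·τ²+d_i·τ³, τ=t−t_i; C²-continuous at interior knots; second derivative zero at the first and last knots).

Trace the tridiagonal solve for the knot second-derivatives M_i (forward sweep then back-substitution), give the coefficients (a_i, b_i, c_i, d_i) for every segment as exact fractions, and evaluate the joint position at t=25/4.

  seg 0: a=-5 b=1984/267 c=0 d=-2099/2136
  seg 1: a=2 b=-2329/534 c=-2099/356 d=4547/1068
  seg 2: a=-4 b=-3611/1068 c=612/89 d=-2665/1068
  seg 3: a=-3 b=1541/534 c=-217/356 d=217/3204
S(25/4) = 26853/22784

Δ: Δ0=7/2, Δ1=-6, Δ2=1, Δ3=5/3
row 1: diag=6, rhs=-57; c'=1/6, d'=-19/2
row 2: denom=4−1·1/6=23/6; d'=(42−1·-19/2)/(23/6)=309/23
row 3: denom=8−1·6/23=178/23; d'=(4−1·309/23)/(178/23)=-217/178
back: M3=-217/178
back: M2=309/23−6/23·-217/178=1224/89
back: M1=-19/2−1/6·1224/89=-2099/178
M: M0=0, M1=-2099/178, M2=1224/89, M3=-217/178, M4=0
seg 0: a=-5, c=M0/2=0, d=(M1−M0)/(6·2)=-2099/2136, b=Δ0−h0·(2M0+M1)/6=1984/267
seg 1: a=2, c=M1/2=-2099/356, d=(M2−M1)/(6·1)=4547/1068, b=Δ1−h1·(2M1+M2)/6=-2329/534
seg 2: a=-4, c=M2/2=612/89, d=(M3−M2)/(6·1)=-2665/1068, b=Δ2−h2·(2M2+M3)/6=-3611/1068
seg 3: a=-3, c=M3/2=-217/356, d=(M4−M3)/(6·3)=217/3204, b=Δ3−h3·(2M3+M4)/6=1541/534
t_q=25/4 → seg 3, τ=9/4; S=-3+1541/534·τ+-217/356·τ²+217/3204·τ³=26853/22784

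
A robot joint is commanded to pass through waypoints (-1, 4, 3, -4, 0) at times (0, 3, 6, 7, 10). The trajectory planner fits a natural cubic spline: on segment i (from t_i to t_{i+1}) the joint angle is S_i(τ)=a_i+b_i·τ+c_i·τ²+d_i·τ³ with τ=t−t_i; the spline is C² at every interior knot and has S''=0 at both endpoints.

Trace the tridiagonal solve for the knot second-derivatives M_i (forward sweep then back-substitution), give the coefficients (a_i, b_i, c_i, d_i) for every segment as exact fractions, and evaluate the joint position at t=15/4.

Δ: Δ0=5/3, Δ1=-1/3, Δ2=-7, Δ3=4/3
row 1: diag=12, rhs=-12; c'=1/4, d'=-1
row 2: denom=8−3·1/4=29/4; d'=(-40−3·-1)/(29/4)=-148/29
row 3: denom=8−1·4/29=228/29; d'=(50−1·-148/29)/(228/29)=799/114
back: M3=799/114
back: M2=-148/29−4/29·799/114=-346/57
back: M1=-1−1/4·-346/57=59/114
M: M0=0, M1=59/114, M2=-346/57, M3=799/114, M4=0
seg 0: a=-1, c=M0/2=0, d=(M1−M0)/(6·3)=59/2052, b=Δ0−h0·(2M0+M1)/6=107/76
seg 1: a=4, c=M1/2=59/228, d=(M2−M1)/(6·3)=-751/2052, b=Δ1−h1·(2M1+M2)/6=83/38
seg 2: a=3, c=M2/2=-173/57, d=(M3−M2)/(6·1)=497/228, b=Δ2−h2·(2M2+M3)/6=-467/76
seg 3: a=-4, c=M3/2=799/228, d=(M4−M3)/(6·3)=-799/2052, b=Δ3−h3·(2M3+M4)/6=-647/114
t_q=15/4 → seg 1, τ=3/4; S=4+83/38·τ+59/228·τ²+-751/2052·τ³=27381/4864

  seg 0: a=-1 b=107/76 c=0 d=59/2052
  seg 1: a=4 b=83/38 c=59/228 d=-751/2052
  seg 2: a=3 b=-467/76 c=-173/57 d=497/228
  seg 3: a=-4 b=-647/114 c=799/228 d=-799/2052
S(15/4) = 27381/4864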